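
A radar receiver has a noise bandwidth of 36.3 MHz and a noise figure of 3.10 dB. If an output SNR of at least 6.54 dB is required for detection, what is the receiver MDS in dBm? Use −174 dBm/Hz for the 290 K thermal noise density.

Sensitivity = −174 + 10 log₁₀(B) + NF + SNR_min
= −174 + 75.6 + 3.10 + 6.54
= −88.76 dBm → −88.8 dBm

−88.8 dBm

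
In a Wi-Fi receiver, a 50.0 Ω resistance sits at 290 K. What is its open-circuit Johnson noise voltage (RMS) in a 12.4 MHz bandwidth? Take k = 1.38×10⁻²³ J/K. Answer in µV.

V_n = √(4kTRB)
4kTRB = 4 × 1.38×10⁻²³ × 290 × 5.00×10¹ × 1.24×10⁷ = 9.92×10⁻¹² V²
V_n = √(9.92×10⁻¹²) = 3.15×10⁻⁶ V = 3.15 µV

3.15 µV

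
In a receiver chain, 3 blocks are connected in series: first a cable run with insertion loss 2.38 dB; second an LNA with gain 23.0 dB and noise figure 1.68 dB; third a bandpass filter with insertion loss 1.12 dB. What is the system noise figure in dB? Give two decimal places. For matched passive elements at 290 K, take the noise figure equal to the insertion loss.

4.06 dB

Convert to linear (a loss of L dB is a gain of −L dB): F_i = 10^(NF_i/10), G_i = 10^(G_i,dB/10)
  Stage 1: F_1 = 10^(2.38/10) = 1.730, G_1 = 10^(−2.38/10) = 0.5781
  Stage 2: F_2 = 10^(1.68/10) = 1.472, G_2 = 10^(23.0/10) = 199.5
  Stage 3: F_3 = 10^(1.12/10) = 1.294, G_3 = 10^(−1.12/10) = 0.7727
Friis cascade:
  F = 1.730 + (1.472 − 1)/0.5781 + (1.294 − 1)/115.3 = 2.549
NF = 10 log₁₀(2.549) = 4.06 dB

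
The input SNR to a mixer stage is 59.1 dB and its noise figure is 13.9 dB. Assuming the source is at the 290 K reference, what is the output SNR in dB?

By definition F = SNR_in/SNR_out, so in dB: SNR_out = SNR_in − NF
SNR_out = 59.1 − 13.9 = 45.2 dB

45.2 dB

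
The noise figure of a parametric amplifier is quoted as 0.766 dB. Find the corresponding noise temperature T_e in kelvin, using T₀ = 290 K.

F = 10^(0.766/10) = 1.19289
T_e = (F − 1)·T₀ = (1.19289 − 1) × 290 = 55.9 K

55.9 K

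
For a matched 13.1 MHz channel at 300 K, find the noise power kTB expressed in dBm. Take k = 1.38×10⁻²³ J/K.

−102.7 dBm

P_n = kTB = 1.38×10⁻²³ × 300 × 1.31×10⁷ = 5.42×10⁻¹⁴ W
In dBm: 10 log₁₀(5.42×10⁻¹⁴ / 10⁻³) = −102.7 dBm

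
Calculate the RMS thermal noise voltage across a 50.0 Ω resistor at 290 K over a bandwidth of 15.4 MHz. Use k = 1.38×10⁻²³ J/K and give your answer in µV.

3.51 µV

V_n = √(4kTRB)
4kTRB = 4 × 1.38×10⁻²³ × 290 × 5.00×10¹ × 1.54×10⁷ = 1.23×10⁻¹¹ V²
V_n = √(1.23×10⁻¹¹) = 3.51×10⁻⁶ V = 3.51 µV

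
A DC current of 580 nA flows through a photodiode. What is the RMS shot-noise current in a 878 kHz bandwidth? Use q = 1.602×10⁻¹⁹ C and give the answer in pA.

404 pA

I_n = √(2qI·B)
2qI·B = 2 × 1.602×10⁻¹⁹ × 5.80×10⁻⁷ × 8.78×10⁵ = 1.63×10⁻¹⁹ A²
I_n = √(1.63×10⁻¹⁹) = 4.04×10⁻¹⁰ A = 404 pA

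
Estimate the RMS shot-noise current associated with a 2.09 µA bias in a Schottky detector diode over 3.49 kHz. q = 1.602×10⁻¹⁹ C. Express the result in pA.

I_n = √(2qI·B)
2qI·B = 2 × 1.602×10⁻¹⁹ × 2.09×10⁻⁶ × 3.49×10³ = 2.34×10⁻²¹ A²
I_n = √(2.34×10⁻²¹) = 4.83×10⁻¹¹ A = 48.3 pA

48.3 pA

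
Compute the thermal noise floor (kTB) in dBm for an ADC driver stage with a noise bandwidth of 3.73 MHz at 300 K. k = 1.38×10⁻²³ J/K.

−108.1 dBm

P_n = kTB = 1.38×10⁻²³ × 300 × 3.73×10⁶ = 1.54×10⁻¹⁴ W
In dBm: 10 log₁₀(1.54×10⁻¹⁴ / 10⁻³) = −108.1 dBm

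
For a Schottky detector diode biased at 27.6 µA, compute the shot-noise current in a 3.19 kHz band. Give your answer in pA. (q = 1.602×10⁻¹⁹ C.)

I_n = √(2qI·B)
2qI·B = 2 × 1.602×10⁻¹⁹ × 2.76×10⁻⁵ × 3.19×10³ = 2.82×10⁻²⁰ A²
I_n = √(2.82×10⁻²⁰) = 1.68×10⁻¹⁰ A = 168 pA

168 pA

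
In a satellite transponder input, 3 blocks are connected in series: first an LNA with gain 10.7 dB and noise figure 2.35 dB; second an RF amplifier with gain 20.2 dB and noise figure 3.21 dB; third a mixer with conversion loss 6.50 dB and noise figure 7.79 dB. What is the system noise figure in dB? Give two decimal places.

Convert to linear (a loss of L dB is a gain of −L dB): F_i = 10^(NF_i/10), G_i = 10^(G_i,dB/10)
  Stage 1: F_1 = 10^(2.35/10) = 1.718, G_1 = 10^(10.7/10) = 11.75
  Stage 2: F_2 = 10^(3.21/10) = 2.094, G_2 = 10^(20.2/10) = 104.7
  Stage 3: F_3 = 10^(7.79/10) = 6.012, G_3 = 10^(−6.50/10) = 0.2239
Friis cascade:
  F = 1.718 + (2.094 − 1)/11.75 + (6.012 − 1)/1230 = 1.815
NF = 10 log₁₀(1.815) = 2.59 dB

2.59 dB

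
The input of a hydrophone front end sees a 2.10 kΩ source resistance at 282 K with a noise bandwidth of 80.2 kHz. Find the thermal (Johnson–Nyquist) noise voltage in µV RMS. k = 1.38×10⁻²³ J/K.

1.62 µV

V_n = √(4kTRB)
4kTRB = 4 × 1.38×10⁻²³ × 282 × 2.10×10³ × 8.02×10⁴ = 2.62×10⁻¹² V²
V_n = √(2.62×10⁻¹²) = 1.62×10⁻⁶ V = 1.62 µV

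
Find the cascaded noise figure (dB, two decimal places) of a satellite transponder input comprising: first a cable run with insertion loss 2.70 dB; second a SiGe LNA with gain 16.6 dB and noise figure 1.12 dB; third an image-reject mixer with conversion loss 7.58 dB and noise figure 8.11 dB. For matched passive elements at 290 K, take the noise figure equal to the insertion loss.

Convert to linear (a loss of L dB is a gain of −L dB): F_i = 10^(NF_i/10), G_i = 10^(G_i,dB/10)
  Stage 1: F_1 = 10^(2.70/10) = 1.862, G_1 = 10^(−2.70/10) = 0.5370
  Stage 2: F_2 = 10^(1.12/10) = 1.294, G_2 = 10^(16.6/10) = 45.71
  Stage 3: F_3 = 10^(8.11/10) = 6.471, G_3 = 10^(−7.58/10) = 0.1746
Friis cascade:
  F = 1.862 + (1.294 − 1)/0.5370 + (6.471 − 1)/24.55 = 2.633
NF = 10 log₁₀(2.633) = 4.20 dB

4.20 dB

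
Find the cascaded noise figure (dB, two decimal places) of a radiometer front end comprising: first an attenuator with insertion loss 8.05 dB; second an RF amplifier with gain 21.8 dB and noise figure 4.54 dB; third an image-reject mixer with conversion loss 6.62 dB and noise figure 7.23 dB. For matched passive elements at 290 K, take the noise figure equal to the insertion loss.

Convert to linear (a loss of L dB is a gain of −L dB): F_i = 10^(NF_i/10), G_i = 10^(G_i,dB/10)
  Stage 1: F_1 = 10^(8.05/10) = 6.383, G_1 = 10^(−8.05/10) = 0.1567
  Stage 2: F_2 = 10^(4.54/10) = 2.844, G_2 = 10^(21.8/10) = 151.4
  Stage 3: F_3 = 10^(7.23/10) = 5.284, G_3 = 10^(−6.62/10) = 0.2178
Friis cascade:
  F = 6.383 + (2.844 − 1)/0.1567 + (5.284 − 1)/23.71 = 18.34
NF = 10 log₁₀(18.34) = 12.63 dB

12.63 dB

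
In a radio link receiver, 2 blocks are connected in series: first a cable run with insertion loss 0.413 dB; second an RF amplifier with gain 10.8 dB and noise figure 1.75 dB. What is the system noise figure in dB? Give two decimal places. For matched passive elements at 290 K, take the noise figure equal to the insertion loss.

2.16 dB

Convert to linear (a loss of L dB is a gain of −L dB): F_i = 10^(NF_i/10), G_i = 10^(G_i,dB/10)
  Stage 1: F_1 = 10^(0.413/10) = 1.100, G_1 = 10^(−0.413/10) = 0.9093
  Stage 2: F_2 = 10^(1.75/10) = 1.496, G_2 = 10^(10.8/10) = 12.02
Friis cascade:
  F = 1.100 + (1.496 − 1)/0.9093 = 1.646
NF = 10 log₁₀(1.646) = 2.16 dB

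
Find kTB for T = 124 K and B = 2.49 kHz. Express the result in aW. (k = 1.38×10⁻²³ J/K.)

4.26 aW

P_n = kTB = 1.38×10⁻²³ × 124 × 2.49×10³ = 4.26×10⁻¹⁸ W = 4.26 aW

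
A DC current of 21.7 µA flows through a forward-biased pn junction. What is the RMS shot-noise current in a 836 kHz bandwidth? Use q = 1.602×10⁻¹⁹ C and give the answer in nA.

2.41 nA

I_n = √(2qI·B)
2qI·B = 2 × 1.602×10⁻¹⁹ × 2.17×10⁻⁵ × 8.36×10⁵ = 5.81×10⁻¹⁸ A²
I_n = √(5.81×10⁻¹⁸) = 2.41×10⁻⁹ A = 2.41 nA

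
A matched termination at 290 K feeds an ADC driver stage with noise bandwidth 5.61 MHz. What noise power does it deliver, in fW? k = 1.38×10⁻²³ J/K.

22.5 fW

P_n = kTB = 1.38×10⁻²³ × 290 × 5.61×10⁶ = 2.25×10⁻¹⁴ W = 22.5 fW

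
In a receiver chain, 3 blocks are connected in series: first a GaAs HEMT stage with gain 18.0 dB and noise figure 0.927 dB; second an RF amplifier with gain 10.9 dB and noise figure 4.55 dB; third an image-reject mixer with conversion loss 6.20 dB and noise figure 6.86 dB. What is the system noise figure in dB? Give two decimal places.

Convert to linear (a loss of L dB is a gain of −L dB): F_i = 10^(NF_i/10), G_i = 10^(G_i,dB/10)
  Stage 1: F_1 = 10^(0.927/10) = 1.238, G_1 = 10^(18.0/10) = 63.10
  Stage 2: F_2 = 10^(4.55/10) = 2.851, G_2 = 10^(10.9/10) = 12.30
  Stage 3: F_3 = 10^(6.86/10) = 4.853, G_3 = 10^(−6.20/10) = 0.2399
Friis cascade:
  F = 1.238 + (2.851 − 1)/63.10 + (4.853 − 1)/776.2 = 1.272
NF = 10 log₁₀(1.272) = 1.05 dB

1.05 dB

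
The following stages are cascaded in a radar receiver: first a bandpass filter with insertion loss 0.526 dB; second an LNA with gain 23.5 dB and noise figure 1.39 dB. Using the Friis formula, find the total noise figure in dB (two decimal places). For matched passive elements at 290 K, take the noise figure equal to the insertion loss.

1.92 dB

Convert to linear (a loss of L dB is a gain of −L dB): F_i = 10^(NF_i/10), G_i = 10^(G_i,dB/10)
  Stage 1: F_1 = 10^(0.526/10) = 1.129, G_1 = 10^(−0.526/10) = 0.8859
  Stage 2: F_2 = 10^(1.39/10) = 1.377, G_2 = 10^(23.5/10) = 223.9
Friis cascade:
  F = 1.129 + (1.377 − 1)/0.8859 = 1.555
NF = 10 log₁₀(1.555) = 1.92 dB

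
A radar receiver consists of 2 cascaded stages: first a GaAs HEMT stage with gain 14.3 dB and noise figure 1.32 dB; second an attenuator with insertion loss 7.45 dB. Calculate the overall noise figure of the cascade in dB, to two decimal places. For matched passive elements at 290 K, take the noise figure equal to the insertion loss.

1.83 dB

Convert to linear (a loss of L dB is a gain of −L dB): F_i = 10^(NF_i/10), G_i = 10^(G_i,dB/10)
  Stage 1: F_1 = 10^(1.32/10) = 1.355, G_1 = 10^(14.3/10) = 26.92
  Stage 2: F_2 = 10^(7.45/10) = 5.559, G_2 = 10^(−7.45/10) = 0.1799
Friis cascade:
  F = 1.355 + (5.559 − 1)/26.92 = 1.525
NF = 10 log₁₀(1.525) = 1.83 dB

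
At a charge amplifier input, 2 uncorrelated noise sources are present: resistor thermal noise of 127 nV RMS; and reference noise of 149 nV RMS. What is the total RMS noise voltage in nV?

Uncorrelated sources add in power (mean-square): V_tot = √(ΣV_i²)
V_tot = √[(1.27×10⁻⁷)² + (1.49×10⁻⁷)²] = 1.96×10⁻⁷ V = 196 nV

196 nV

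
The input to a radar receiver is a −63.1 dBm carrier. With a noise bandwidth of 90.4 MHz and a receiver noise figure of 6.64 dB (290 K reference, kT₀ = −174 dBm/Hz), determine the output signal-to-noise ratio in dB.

Noise floor: N = −174 + 10 log₁₀(B) + NF
10 log₁₀(9.04×10⁷) = 79.56 dB
N = −174 + 79.56 + 6.64 = −87.80 dBm
SNR = P_sig − N = −63.1 − (−87.80) = 24.70 dB → 24.7 dB

24.7 dB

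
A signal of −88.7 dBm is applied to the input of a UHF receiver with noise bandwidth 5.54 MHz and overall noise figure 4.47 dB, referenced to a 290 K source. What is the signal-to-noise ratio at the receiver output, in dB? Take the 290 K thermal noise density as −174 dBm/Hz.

Noise floor: N = −174 + 10 log₁₀(B) + NF
10 log₁₀(5.54×10⁶) = 67.44 dB
N = −174 + 67.44 + 4.47 = −102.09 dBm
SNR = P_sig − N = −88.7 − (−102.09) = 13.39 dB → 13.4 dB

13.4 dB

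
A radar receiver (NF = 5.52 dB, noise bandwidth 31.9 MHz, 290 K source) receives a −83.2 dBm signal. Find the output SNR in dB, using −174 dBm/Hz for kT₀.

Noise floor: N = −174 + 10 log₁₀(B) + NF
10 log₁₀(3.19×10⁷) = 75.04 dB
N = −174 + 75.04 + 5.52 = −93.44 dBm
SNR = P_sig − N = −83.2 − (−93.44) = 10.24 dB → 10.2 dB

10.2 dB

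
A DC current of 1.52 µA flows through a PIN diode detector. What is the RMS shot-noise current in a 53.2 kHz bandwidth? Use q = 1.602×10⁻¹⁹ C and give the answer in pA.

I_n = √(2qI·B)
2qI·B = 2 × 1.602×10⁻¹⁹ × 1.52×10⁻⁶ × 5.32×10⁴ = 2.59×10⁻²⁰ A²
I_n = √(2.59×10⁻²⁰) = 1.61×10⁻¹⁰ A = 161 pA

161 pA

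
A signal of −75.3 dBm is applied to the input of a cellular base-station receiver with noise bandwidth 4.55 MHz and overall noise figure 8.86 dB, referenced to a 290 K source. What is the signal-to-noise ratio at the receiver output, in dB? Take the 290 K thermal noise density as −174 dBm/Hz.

Noise floor: N = −174 + 10 log₁₀(B) + NF
10 log₁₀(4.55×10⁶) = 66.58 dB
N = −174 + 66.58 + 8.86 = −98.56 dBm
SNR = P_sig − N = −75.3 − (−98.56) = 23.26 dB → 23.3 dB

23.3 dB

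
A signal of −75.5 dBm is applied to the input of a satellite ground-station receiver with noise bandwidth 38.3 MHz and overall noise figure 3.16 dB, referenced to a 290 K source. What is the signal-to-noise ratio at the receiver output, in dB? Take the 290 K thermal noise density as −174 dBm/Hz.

Noise floor: N = −174 + 10 log₁₀(B) + NF
10 log₁₀(3.83×10⁷) = 75.83 dB
N = −174 + 75.83 + 3.16 = −95.01 dBm
SNR = P_sig − N = −75.5 − (−95.01) = 19.51 dB → 19.5 dB

19.5 dB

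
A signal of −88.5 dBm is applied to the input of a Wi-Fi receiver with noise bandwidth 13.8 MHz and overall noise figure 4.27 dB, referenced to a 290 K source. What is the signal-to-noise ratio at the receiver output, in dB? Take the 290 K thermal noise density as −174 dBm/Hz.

Noise floor: N = −174 + 10 log₁₀(B) + NF
10 log₁₀(1.38×10⁷) = 71.4 dB
N = −174 + 71.4 + 4.27 = −98.33 dBm
SNR = P_sig − N = −88.5 − (−98.33) = 9.83 dB → 9.8 dB

9.8 dB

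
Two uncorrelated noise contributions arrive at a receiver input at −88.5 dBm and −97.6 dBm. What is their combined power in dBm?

−88.0 dBm

Convert to linear, add, convert back:
P₁ = 1.41×10⁻¹² W, P₂ = 1.74×10⁻¹³ W
P_tot = 1.59×10⁻¹² W → 10 log₁₀(P_tot / 10⁻³) = −88.0 dBm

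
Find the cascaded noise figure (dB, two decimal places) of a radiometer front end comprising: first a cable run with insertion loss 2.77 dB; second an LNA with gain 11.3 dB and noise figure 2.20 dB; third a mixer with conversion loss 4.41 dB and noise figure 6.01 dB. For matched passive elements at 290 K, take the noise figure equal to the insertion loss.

Convert to linear (a loss of L dB is a gain of −L dB): F_i = 10^(NF_i/10), G_i = 10^(G_i,dB/10)
  Stage 1: F_1 = 10^(2.77/10) = 1.892, G_1 = 10^(−2.77/10) = 0.5284
  Stage 2: F_2 = 10^(2.20/10) = 1.660, G_2 = 10^(11.3/10) = 13.49
  Stage 3: F_3 = 10^(6.01/10) = 3.990, G_3 = 10^(−4.41/10) = 0.3622
Friis cascade:
  F = 1.892 + (1.660 − 1)/0.5284 + (3.990 − 1)/7.129 = 3.560
NF = 10 log₁₀(3.560) = 5.51 dB

5.51 dB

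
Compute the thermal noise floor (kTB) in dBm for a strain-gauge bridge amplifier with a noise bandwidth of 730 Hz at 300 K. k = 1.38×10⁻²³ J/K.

−145.2 dBm

P_n = kTB = 1.38×10⁻²³ × 300 × 7.30×10² = 3.02×10⁻¹⁸ W
In dBm: 10 log₁₀(3.02×10⁻¹⁸ / 10⁻³) = −145.2 dBm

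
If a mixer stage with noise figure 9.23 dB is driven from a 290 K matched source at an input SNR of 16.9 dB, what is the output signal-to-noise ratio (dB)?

7.67 dB

By definition F = SNR_in/SNR_out, so in dB: SNR_out = SNR_in − NF
SNR_out = 16.9 − 9.23 = 7.67 dB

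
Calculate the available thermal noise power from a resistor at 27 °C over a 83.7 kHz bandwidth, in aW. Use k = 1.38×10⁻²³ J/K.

347 aW

T = 27 °C + 273.15 = 300.15 K
P_n = kTB = 1.38×10⁻²³ × 300.15 × 8.37×10⁴ = 3.47×10⁻¹⁶ W = 347 aW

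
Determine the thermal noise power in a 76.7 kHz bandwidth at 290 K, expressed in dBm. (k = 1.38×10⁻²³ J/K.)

−125.1 dBm

P_n = kTB = 1.38×10⁻²³ × 290 × 7.67×10⁴ = 3.07×10⁻¹⁶ W
In dBm: 10 log₁₀(3.07×10⁻¹⁶ / 10⁻³) = −125.1 dBm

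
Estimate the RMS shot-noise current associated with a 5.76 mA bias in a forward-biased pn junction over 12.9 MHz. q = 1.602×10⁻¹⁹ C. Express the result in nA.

I_n = √(2qI·B)
2qI·B = 2 × 1.602×10⁻¹⁹ × 5.76×10⁻³ × 1.29×10⁷ = 2.38×10⁻¹⁴ A²
I_n = √(2.38×10⁻¹⁴) = 1.54×10⁻⁷ A = 154 nA

154 nA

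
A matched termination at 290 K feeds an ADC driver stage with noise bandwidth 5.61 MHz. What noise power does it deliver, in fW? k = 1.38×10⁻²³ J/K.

P_n = kTB = 1.38×10⁻²³ × 290 × 5.61×10⁶ = 2.25×10⁻¹⁴ W = 22.5 fW

22.5 fW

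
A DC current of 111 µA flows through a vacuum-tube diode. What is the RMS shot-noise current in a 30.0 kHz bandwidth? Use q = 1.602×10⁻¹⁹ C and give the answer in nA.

1.03 nA

I_n = √(2qI·B)
2qI·B = 2 × 1.602×10⁻¹⁹ × 1.11×10⁻⁴ × 3.00×10⁴ = 1.07×10⁻¹⁸ A²
I_n = √(1.07×10⁻¹⁸) = 1.03×10⁻⁹ A = 1.03 nA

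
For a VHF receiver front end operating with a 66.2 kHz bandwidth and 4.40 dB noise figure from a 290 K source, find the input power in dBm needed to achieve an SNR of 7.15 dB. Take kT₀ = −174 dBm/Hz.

−114.2 dBm

Sensitivity = −174 + 10 log₁₀(B) + NF + SNR_min
= −174 + 48.21 + 4.40 + 7.15
= −114.24 dBm → −114.2 dBm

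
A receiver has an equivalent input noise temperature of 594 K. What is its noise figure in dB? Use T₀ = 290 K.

4.84 dB

F = 1 + T_e/T₀ = 1 + 594/290 = 3.04828
NF = 10 log₁₀(3.04828) = 4.84 dB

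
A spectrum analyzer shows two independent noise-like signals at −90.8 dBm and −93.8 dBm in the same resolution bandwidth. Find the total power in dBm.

Convert to linear, add, convert back:
P₁ = 8.32×10⁻¹³ W, P₂ = 4.17×10⁻¹³ W
P_tot = 1.25×10⁻¹² W → 10 log₁₀(P_tot / 10⁻³) = −89.0 dBm

−89.0 dBm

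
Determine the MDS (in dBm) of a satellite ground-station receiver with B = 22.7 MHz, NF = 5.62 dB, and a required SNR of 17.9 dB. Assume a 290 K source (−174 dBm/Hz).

−76.9 dBm

Sensitivity = −174 + 10 log₁₀(B) + NF + SNR_min
= −174 + 73.56 + 5.62 + 17.9
= −76.92 dBm → −76.9 dBm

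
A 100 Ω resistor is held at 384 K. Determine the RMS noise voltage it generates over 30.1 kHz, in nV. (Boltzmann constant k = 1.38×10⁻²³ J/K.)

253 nV

V_n = √(4kTRB)
4kTRB = 4 × 1.38×10⁻²³ × 384 × 1.00×10² × 3.01×10⁴ = 6.38×10⁻¹⁴ V²
V_n = √(6.38×10⁻¹⁴) = 2.53×10⁻⁷ V = 253 nV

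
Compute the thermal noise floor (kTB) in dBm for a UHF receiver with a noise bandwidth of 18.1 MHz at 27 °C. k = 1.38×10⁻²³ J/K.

T = 27 °C + 273.15 = 300.15 K
P_n = kTB = 1.38×10⁻²³ × 300.15 × 1.81×10⁷ = 7.50×10⁻¹⁴ W
In dBm: 10 log₁₀(7.50×10⁻¹⁴ / 10⁻³) = −101.3 dBm

−101.3 dBm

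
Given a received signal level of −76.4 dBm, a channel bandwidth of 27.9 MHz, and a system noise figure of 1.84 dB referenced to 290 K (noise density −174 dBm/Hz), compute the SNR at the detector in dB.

Noise floor: N = −174 + 10 log₁₀(B) + NF
10 log₁₀(2.79×10⁷) = 74.46 dB
N = −174 + 74.46 + 1.84 = −97.70 dBm
SNR = P_sig − N = −76.4 − (−97.70) = 21.30 dB → 21.3 dB

21.3 dB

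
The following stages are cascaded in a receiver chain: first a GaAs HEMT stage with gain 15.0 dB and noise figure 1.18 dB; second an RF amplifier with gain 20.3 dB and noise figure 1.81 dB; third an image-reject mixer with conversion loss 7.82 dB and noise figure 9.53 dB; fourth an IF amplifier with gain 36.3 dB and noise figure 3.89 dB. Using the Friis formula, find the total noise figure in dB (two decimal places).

1.25 dB

Convert to linear (a loss of L dB is a gain of −L dB): F_i = 10^(NF_i/10), G_i = 10^(G_i,dB/10)
  Stage 1: F_1 = 10^(1.18/10) = 1.312, G_1 = 10^(15.0/10) = 31.62
  Stage 2: F_2 = 10^(1.81/10) = 1.517, G_2 = 10^(20.3/10) = 107.2
  Stage 3: F_3 = 10^(9.53/10) = 8.974, G_3 = 10^(−7.82/10) = 0.1652
  Stage 4: F_4 = 10^(3.89/10) = 2.449, G_4 = 10^(36.3/10) = 4266
Friis cascade:
  F = 1.312 + (1.517 − 1)/31.62 + (8.974 − 1)/3388 + (2.449 − 1)/559.8 = 1.333
NF = 10 log₁₀(1.333) = 1.25 dB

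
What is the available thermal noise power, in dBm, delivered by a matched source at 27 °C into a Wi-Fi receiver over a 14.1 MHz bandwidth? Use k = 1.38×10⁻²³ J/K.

−102.3 dBm

T = 27 °C + 273.15 = 300.15 K
P_n = kTB = 1.38×10⁻²³ × 300.15 × 1.41×10⁷ = 5.84×10⁻¹⁴ W
In dBm: 10 log₁₀(5.84×10⁻¹⁴ / 10⁻³) = −102.3 dBm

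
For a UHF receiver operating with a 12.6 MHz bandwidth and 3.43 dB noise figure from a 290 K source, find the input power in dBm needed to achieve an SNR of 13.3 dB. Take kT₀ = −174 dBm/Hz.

Sensitivity = −174 + 10 log₁₀(B) + NF + SNR_min
= −174 + 71 + 3.43 + 13.3
= −86.27 dBm → −86.3 dBm

−86.3 dBm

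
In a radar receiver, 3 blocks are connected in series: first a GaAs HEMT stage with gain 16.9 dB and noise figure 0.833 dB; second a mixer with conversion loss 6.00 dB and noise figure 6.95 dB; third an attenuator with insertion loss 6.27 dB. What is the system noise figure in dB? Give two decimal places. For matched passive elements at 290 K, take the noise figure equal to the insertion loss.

Convert to linear (a loss of L dB is a gain of −L dB): F_i = 10^(NF_i/10), G_i = 10^(G_i,dB/10)
  Stage 1: F_1 = 10^(0.833/10) = 1.211, G_1 = 10^(16.9/10) = 48.98
  Stage 2: F_2 = 10^(6.95/10) = 4.955, G_2 = 10^(−6.00/10) = 0.2512
  Stage 3: F_3 = 10^(6.27/10) = 4.236, G_3 = 10^(−6.27/10) = 0.2360
Friis cascade:
  F = 1.211 + (4.955 − 1)/48.98 + (4.236 − 1)/12.30 = 1.555
NF = 10 log₁₀(1.555) = 1.92 dB

1.92 dB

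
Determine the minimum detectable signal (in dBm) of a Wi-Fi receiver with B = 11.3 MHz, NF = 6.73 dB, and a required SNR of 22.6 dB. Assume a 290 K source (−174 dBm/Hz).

−74.1 dBm

Sensitivity = −174 + 10 log₁₀(B) + NF + SNR_min
= −174 + 70.53 + 6.73 + 22.6
= −74.14 dBm → −74.1 dBm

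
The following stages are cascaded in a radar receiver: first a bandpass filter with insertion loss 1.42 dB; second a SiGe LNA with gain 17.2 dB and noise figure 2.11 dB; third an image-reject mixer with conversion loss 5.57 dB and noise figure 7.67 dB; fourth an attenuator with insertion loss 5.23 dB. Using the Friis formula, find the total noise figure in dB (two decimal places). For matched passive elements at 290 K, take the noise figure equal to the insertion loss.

4.16 dB

Convert to linear (a loss of L dB is a gain of −L dB): F_i = 10^(NF_i/10), G_i = 10^(G_i,dB/10)
  Stage 1: F_1 = 10^(1.42/10) = 1.387, G_1 = 10^(−1.42/10) = 0.7211
  Stage 2: F_2 = 10^(2.11/10) = 1.626, G_2 = 10^(17.2/10) = 52.48
  Stage 3: F_3 = 10^(7.67/10) = 5.848, G_3 = 10^(−5.57/10) = 0.2773
  Stage 4: F_4 = 10^(5.23/10) = 3.334, G_4 = 10^(−5.23/10) = 0.2999
Friis cascade:
  F = 1.387 + (1.626 − 1)/0.7211 + (5.848 − 1)/37.84 + (3.334 − 1)/10.50 = 2.605
NF = 10 log₁₀(2.605) = 4.16 dB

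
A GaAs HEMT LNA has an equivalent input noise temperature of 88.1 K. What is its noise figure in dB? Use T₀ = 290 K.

F = 1 + T_e/T₀ = 1 + 88.1/290 = 1.30379
NF = 10 log₁₀(1.30379) = 1.15 dB

1.15 dB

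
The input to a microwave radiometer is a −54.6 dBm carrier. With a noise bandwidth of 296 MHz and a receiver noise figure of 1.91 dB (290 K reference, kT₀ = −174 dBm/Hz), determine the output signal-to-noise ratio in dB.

Noise floor: N = −174 + 10 log₁₀(B) + NF
10 log₁₀(2.96×10⁸) = 84.71 dB
N = −174 + 84.71 + 1.91 = −87.38 dBm
SNR = P_sig − N = −54.6 − (−87.38) = 32.78 dB → 32.8 dB

32.8 dB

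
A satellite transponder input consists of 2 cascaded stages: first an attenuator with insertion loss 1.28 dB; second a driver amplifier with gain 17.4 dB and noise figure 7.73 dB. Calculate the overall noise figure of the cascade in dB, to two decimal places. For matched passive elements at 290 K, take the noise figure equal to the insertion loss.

Convert to linear (a loss of L dB is a gain of −L dB): F_i = 10^(NF_i/10), G_i = 10^(G_i,dB/10)
  Stage 1: F_1 = 10^(1.28/10) = 1.343, G_1 = 10^(−1.28/10) = 0.7447
  Stage 2: F_2 = 10^(7.73/10) = 5.929, G_2 = 10^(17.4/10) = 54.95
Friis cascade:
  F = 1.343 + (5.929 − 1)/0.7447 = 7.962
NF = 10 log₁₀(7.962) = 9.01 dB

9.01 dB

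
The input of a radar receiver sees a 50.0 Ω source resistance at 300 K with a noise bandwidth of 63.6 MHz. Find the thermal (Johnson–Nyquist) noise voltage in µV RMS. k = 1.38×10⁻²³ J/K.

7.26 µV

V_n = √(4kTRB)
4kTRB = 4 × 1.38×10⁻²³ × 300 × 5.00×10¹ × 6.36×10⁷ = 5.27×10⁻¹¹ V²
V_n = √(5.27×10⁻¹¹) = 7.26×10⁻⁶ V = 7.26 µV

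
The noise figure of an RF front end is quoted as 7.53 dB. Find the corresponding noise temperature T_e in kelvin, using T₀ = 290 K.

1352 K

F = 10^(7.53/10) = 5.66239
T_e = (F − 1)·T₀ = (5.66239 − 1) × 290 = 1352 K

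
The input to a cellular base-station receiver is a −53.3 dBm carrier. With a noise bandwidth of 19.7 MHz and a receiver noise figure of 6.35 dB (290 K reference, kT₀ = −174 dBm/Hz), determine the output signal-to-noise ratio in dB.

41.4 dB

Noise floor: N = −174 + 10 log₁₀(B) + NF
10 log₁₀(1.97×10⁷) = 72.94 dB
N = −174 + 72.94 + 6.35 = −94.71 dBm
SNR = P_sig − N = −53.3 − (−94.71) = 41.41 dB → 41.4 dB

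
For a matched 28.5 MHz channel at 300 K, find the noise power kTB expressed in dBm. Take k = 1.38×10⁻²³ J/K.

−99.3 dBm

P_n = kTB = 1.38×10⁻²³ × 300 × 2.85×10⁷ = 1.18×10⁻¹³ W
In dBm: 10 log₁₀(1.18×10⁻¹³ / 10⁻³) = −99.3 dBm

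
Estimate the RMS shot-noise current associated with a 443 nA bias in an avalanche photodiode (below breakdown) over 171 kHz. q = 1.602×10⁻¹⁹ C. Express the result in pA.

156 pA

I_n = √(2qI·B)
2qI·B = 2 × 1.602×10⁻¹⁹ × 4.43×10⁻⁷ × 1.71×10⁵ = 2.43×10⁻²⁰ A²
I_n = √(2.43×10⁻²⁰) = 1.56×10⁻¹⁰ A = 156 pA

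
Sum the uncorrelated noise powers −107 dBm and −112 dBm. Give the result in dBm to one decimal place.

Convert to linear, add, convert back:
P₁ = 2.00×10⁻¹⁴ W, P₂ = 6.31×10⁻¹⁵ W
P_tot = 2.63×10⁻¹⁴ W → 10 log₁₀(P_tot / 10⁻³) = −105.8 dBm

−105.8 dBm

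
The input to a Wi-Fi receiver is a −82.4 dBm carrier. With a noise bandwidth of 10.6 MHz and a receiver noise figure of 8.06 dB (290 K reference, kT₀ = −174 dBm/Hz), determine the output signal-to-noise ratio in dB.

Noise floor: N = −174 + 10 log₁₀(B) + NF
10 log₁₀(1.06×10⁷) = 70.25 dB
N = −174 + 70.25 + 8.06 = −95.69 dBm
SNR = P_sig − N = −82.4 − (−95.69) = 13.29 dB → 13.3 dB

13.3 dB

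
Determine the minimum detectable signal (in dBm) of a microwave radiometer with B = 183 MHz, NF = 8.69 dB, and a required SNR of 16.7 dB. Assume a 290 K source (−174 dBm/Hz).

Sensitivity = −174 + 10 log₁₀(B) + NF + SNR_min
= −174 + 82.62 + 8.69 + 16.7
= −65.99 dBm → −66.0 dBm

−66.0 dBm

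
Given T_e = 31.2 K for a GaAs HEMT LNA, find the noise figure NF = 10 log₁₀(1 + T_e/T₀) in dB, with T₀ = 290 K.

F = 1 + T_e/T₀ = 1 + 31.2/290 = 1.10759
NF = 10 log₁₀(1.10759) = 0.444 dB

0.444 dB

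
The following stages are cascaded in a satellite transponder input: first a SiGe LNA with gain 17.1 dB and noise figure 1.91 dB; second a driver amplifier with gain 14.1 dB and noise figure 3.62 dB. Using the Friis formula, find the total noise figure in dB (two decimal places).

Convert to linear (a loss of L dB is a gain of −L dB): F_i = 10^(NF_i/10), G_i = 10^(G_i,dB/10)
  Stage 1: F_1 = 10^(1.91/10) = 1.552, G_1 = 10^(17.1/10) = 51.29
  Stage 2: F_2 = 10^(3.62/10) = 2.301, G_2 = 10^(14.1/10) = 25.70
Friis cascade:
  F = 1.552 + (2.301 − 1)/51.29 = 1.578
NF = 10 log₁₀(1.578) = 1.98 dB

1.98 dB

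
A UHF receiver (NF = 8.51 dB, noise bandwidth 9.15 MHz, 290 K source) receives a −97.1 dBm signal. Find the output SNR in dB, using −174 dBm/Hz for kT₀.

−1.2 dB

Noise floor: N = −174 + 10 log₁₀(B) + NF
10 log₁₀(9.15×10⁶) = 69.61 dB
N = −174 + 69.61 + 8.51 = −95.88 dBm
SNR = P_sig − N = −97.1 − (−95.88) = −1.22 dB → −1.2 dB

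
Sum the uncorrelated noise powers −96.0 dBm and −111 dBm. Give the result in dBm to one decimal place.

Convert to linear, add, convert back:
P₁ = 2.51×10⁻¹³ W, P₂ = 7.94×10⁻¹⁵ W
P_tot = 2.59×10⁻¹³ W → 10 log₁₀(P_tot / 10⁻³) = −95.9 dBm

−95.9 dBm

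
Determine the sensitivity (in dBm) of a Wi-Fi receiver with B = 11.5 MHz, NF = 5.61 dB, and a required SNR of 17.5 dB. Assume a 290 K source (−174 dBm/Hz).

Sensitivity = −174 + 10 log₁₀(B) + NF + SNR_min
= −174 + 70.61 + 5.61 + 17.5
= −80.28 dBm → −80.3 dBm

−80.3 dBm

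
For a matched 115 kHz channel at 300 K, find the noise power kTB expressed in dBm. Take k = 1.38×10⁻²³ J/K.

P_n = kTB = 1.38×10⁻²³ × 300 × 1.15×10⁵ = 4.76×10⁻¹⁶ W
In dBm: 10 log₁₀(4.76×10⁻¹⁶ / 10⁻³) = −123.2 dBm

−123.2 dBm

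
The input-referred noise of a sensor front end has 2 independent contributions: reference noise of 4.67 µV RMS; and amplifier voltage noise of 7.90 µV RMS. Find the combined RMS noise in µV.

9.18 µV

Uncorrelated sources add in power (mean-square): V_tot = √(ΣV_i²)
V_tot = √[(4.67×10⁻⁶)² + (7.90×10⁻⁶)²] = 9.18×10⁻⁶ V = 9.18 µV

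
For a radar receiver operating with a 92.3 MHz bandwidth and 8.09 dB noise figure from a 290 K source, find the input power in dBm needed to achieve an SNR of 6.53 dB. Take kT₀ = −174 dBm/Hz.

Sensitivity = −174 + 10 log₁₀(B) + NF + SNR_min
= −174 + 79.65 + 8.09 + 6.53
= −79.73 dBm → −79.7 dBm

−79.7 dBm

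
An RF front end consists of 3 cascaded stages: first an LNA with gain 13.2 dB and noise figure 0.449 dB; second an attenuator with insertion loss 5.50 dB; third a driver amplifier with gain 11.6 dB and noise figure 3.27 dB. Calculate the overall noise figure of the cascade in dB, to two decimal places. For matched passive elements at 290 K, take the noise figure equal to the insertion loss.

1.53 dB

Convert to linear (a loss of L dB is a gain of −L dB): F_i = 10^(NF_i/10), G_i = 10^(G_i,dB/10)
  Stage 1: F_1 = 10^(0.449/10) = 1.109, G_1 = 10^(13.2/10) = 20.89
  Stage 2: F_2 = 10^(5.50/10) = 3.548, G_2 = 10^(−5.50/10) = 0.2818
  Stage 3: F_3 = 10^(3.27/10) = 2.123, G_3 = 10^(11.6/10) = 14.45
Friis cascade:
  F = 1.109 + (3.548 − 1)/20.89 + (2.123 − 1)/5.888 = 1.422
NF = 10 log₁₀(1.422) = 1.53 dB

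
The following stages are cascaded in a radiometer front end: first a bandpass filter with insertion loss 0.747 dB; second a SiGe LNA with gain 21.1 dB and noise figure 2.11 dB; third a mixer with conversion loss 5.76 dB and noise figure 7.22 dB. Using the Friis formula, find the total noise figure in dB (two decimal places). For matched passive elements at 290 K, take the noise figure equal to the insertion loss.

Convert to linear (a loss of L dB is a gain of −L dB): F_i = 10^(NF_i/10), G_i = 10^(G_i,dB/10)
  Stage 1: F_1 = 10^(0.747/10) = 1.188, G_1 = 10^(−0.747/10) = 0.8420
  Stage 2: F_2 = 10^(2.11/10) = 1.626, G_2 = 10^(21.1/10) = 128.8
  Stage 3: F_3 = 10^(7.22/10) = 5.272, G_3 = 10^(−5.76/10) = 0.2655
Friis cascade:
  F = 1.188 + (1.626 − 1)/0.8420 + (5.272 − 1)/108.5 = 1.970
NF = 10 log₁₀(1.970) = 2.94 dB

2.94 dB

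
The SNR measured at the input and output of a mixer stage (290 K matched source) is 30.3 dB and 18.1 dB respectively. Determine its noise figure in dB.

12.2 dB

NF (dB) = SNR_in(dB) − SNR_out(dB) when the source is at T₀
NF = 30.3 − 18.1 = 12.2 dB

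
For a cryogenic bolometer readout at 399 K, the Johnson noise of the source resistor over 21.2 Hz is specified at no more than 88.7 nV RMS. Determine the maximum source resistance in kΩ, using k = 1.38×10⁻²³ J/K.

16.8 kΩ

Johnson–Nyquist: V_n = √(4kTRB) ⇒ R = V_n² / (4kTB)
4kTB = 4 × 1.38×10⁻²³ × 399 × 2.12×10¹ = 4.67×10⁻¹⁹
R = (8.87×10⁻⁸)² / 4.67×10⁻¹⁹ = 1.68×10⁴ Ω = 16.8 kΩ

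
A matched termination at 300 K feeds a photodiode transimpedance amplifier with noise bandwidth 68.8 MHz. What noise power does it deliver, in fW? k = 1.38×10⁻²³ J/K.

285 fW

P_n = kTB = 1.38×10⁻²³ × 300 × 6.88×10⁷ = 2.85×10⁻¹³ W = 285 fW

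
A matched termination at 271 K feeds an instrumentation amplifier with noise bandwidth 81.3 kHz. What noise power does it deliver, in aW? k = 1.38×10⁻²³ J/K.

P_n = kTB = 1.38×10⁻²³ × 271 × 8.13×10⁴ = 3.04×10⁻¹⁶ W = 304 aW

304 aW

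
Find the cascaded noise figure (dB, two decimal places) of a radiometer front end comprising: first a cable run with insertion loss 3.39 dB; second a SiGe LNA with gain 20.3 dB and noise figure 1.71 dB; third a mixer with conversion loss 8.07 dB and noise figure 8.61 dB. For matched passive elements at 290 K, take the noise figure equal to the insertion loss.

5.27 dB

Convert to linear (a loss of L dB is a gain of −L dB): F_i = 10^(NF_i/10), G_i = 10^(G_i,dB/10)
  Stage 1: F_1 = 10^(3.39/10) = 2.183, G_1 = 10^(−3.39/10) = 0.4581
  Stage 2: F_2 = 10^(1.71/10) = 1.483, G_2 = 10^(20.3/10) = 107.2
  Stage 3: F_3 = 10^(8.61/10) = 7.261, G_3 = 10^(−8.07/10) = 0.1560
Friis cascade:
  F = 2.183 + (1.483 − 1)/0.4581 + (7.261 − 1)/49.09 = 3.363
NF = 10 log₁₀(3.363) = 5.27 dB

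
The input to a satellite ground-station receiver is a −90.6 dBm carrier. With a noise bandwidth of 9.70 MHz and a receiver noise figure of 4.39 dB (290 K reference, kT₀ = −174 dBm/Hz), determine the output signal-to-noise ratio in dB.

Noise floor: N = −174 + 10 log₁₀(B) + NF
10 log₁₀(9.70×10⁶) = 69.87 dB
N = −174 + 69.87 + 4.39 = −99.74 dBm
SNR = P_sig − N = −90.6 − (−99.74) = 9.14 dB → 9.1 dB

9.1 dB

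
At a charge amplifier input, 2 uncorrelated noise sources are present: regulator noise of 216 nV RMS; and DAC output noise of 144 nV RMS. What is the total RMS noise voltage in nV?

260 nV

Uncorrelated sources add in power (mean-square): V_tot = √(ΣV_i²)
V_tot = √[(2.16×10⁻⁷)² + (1.44×10⁻⁷)²] = 2.60×10⁻⁷ V = 260 nV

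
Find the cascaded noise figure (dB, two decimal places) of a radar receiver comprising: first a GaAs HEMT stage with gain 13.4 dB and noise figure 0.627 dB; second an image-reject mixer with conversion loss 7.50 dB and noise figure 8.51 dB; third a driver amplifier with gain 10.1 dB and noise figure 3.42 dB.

2.41 dB

Convert to linear (a loss of L dB is a gain of −L dB): F_i = 10^(NF_i/10), G_i = 10^(G_i,dB/10)
  Stage 1: F_1 = 10^(0.627/10) = 1.155, G_1 = 10^(13.4/10) = 21.88
  Stage 2: F_2 = 10^(8.51/10) = 7.096, G_2 = 10^(−7.50/10) = 0.1778
  Stage 3: F_3 = 10^(3.42/10) = 2.198, G_3 = 10^(10.1/10) = 10.23
Friis cascade:
  F = 1.155 + (7.096 − 1)/21.88 + (2.198 − 1)/3.890 = 1.742
NF = 10 log₁₀(1.742) = 2.41 dB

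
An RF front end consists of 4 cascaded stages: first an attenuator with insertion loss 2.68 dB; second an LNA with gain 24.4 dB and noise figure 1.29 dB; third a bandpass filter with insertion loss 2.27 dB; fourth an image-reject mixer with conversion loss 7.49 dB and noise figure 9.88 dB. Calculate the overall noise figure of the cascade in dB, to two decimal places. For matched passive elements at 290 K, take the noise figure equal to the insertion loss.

Convert to linear (a loss of L dB is a gain of −L dB): F_i = 10^(NF_i/10), G_i = 10^(G_i,dB/10)
  Stage 1: F_1 = 10^(2.68/10) = 1.854, G_1 = 10^(−2.68/10) = 0.5395
  Stage 2: F_2 = 10^(1.29/10) = 1.346, G_2 = 10^(24.4/10) = 275.4
  Stage 3: F_3 = 10^(2.27/10) = 1.687, G_3 = 10^(−2.27/10) = 0.5929
  Stage 4: F_4 = 10^(9.88/10) = 9.727, G_4 = 10^(−7.49/10) = 0.1782
Friis cascade:
  F = 1.854 + (1.346 − 1)/0.5395 + (1.687 − 1)/148.6 + (9.727 − 1)/88.10 = 2.598
NF = 10 log₁₀(2.598) = 4.15 dB

4.15 dB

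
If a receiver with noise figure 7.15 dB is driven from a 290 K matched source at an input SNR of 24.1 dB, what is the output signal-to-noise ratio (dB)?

16.95 dB

By definition F = SNR_in/SNR_out, so in dB: SNR_out = SNR_in − NF
SNR_out = 24.1 − 7.15 = 16.95 dB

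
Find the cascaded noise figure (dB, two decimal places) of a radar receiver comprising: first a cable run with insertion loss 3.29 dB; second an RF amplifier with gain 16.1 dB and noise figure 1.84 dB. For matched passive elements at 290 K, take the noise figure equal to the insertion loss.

5.13 dB

Convert to linear (a loss of L dB is a gain of −L dB): F_i = 10^(NF_i/10), G_i = 10^(G_i,dB/10)
  Stage 1: F_1 = 10^(3.29/10) = 2.133, G_1 = 10^(−3.29/10) = 0.4688
  Stage 2: F_2 = 10^(1.84/10) = 1.528, G_2 = 10^(16.1/10) = 40.74
Friis cascade:
  F = 2.133 + (1.528 − 1)/0.4688 = 3.258
NF = 10 log₁₀(3.258) = 5.13 dB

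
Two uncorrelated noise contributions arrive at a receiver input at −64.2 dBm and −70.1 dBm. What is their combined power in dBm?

Convert to linear, add, convert back:
P₁ = 3.80×10⁻¹⁰ W, P₂ = 9.77×10⁻¹¹ W
P_tot = 4.78×10⁻¹⁰ W → 10 log₁₀(P_tot / 10⁻³) = −63.2 dBm

−63.2 dBm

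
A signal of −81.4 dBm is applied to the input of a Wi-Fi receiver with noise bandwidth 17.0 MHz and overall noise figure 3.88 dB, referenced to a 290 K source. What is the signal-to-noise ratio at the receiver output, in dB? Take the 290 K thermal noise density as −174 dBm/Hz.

16.4 dB

Noise floor: N = −174 + 10 log₁₀(B) + NF
10 log₁₀(1.70×10⁷) = 72.3 dB
N = −174 + 72.3 + 3.88 = −97.82 dBm
SNR = P_sig − N = −81.4 − (−97.82) = 16.42 dB → 16.4 dB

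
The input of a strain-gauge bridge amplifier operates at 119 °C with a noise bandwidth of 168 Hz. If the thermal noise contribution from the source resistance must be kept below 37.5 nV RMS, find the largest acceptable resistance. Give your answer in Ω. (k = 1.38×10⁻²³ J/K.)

T = 119 °C + 273.15 = 392.15 K
Johnson–Nyquist: V_n = √(4kTRB) ⇒ R = V_n² / (4kTB)
4kTB = 4 × 1.38×10⁻²³ × 392.15 × 1.68×10² = 3.64×10⁻¹⁸
R = (3.75×10⁻⁸)² / 3.64×10⁻¹⁸ = 3.87×10² Ω = 387 Ω

387 Ω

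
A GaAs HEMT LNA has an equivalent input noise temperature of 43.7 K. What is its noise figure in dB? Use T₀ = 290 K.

F = 1 + T_e/T₀ = 1 + 43.7/290 = 1.15069
NF = 10 log₁₀(1.15069) = 0.610 dB

0.610 dB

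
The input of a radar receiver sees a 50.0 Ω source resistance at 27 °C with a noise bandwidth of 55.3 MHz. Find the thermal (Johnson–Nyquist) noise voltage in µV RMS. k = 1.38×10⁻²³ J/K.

6.77 µV

T = 27 °C + 273.15 = 300.15 K
V_n = √(4kTRB)
4kTRB = 4 × 1.38×10⁻²³ × 300.15 × 5.00×10¹ × 5.53×10⁷ = 4.58×10⁻¹¹ V²
V_n = √(4.58×10⁻¹¹) = 6.77×10⁻⁶ V = 6.77 µV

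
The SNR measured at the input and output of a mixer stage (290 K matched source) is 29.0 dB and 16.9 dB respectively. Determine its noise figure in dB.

12.1 dB

NF (dB) = SNR_in(dB) − SNR_out(dB) when the source is at T₀
NF = 29.0 − 16.9 = 12.1 dB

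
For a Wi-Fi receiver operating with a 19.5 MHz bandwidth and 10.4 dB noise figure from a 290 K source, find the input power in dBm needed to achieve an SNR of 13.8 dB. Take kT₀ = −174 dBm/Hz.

−76.9 dBm

Sensitivity = −174 + 10 log₁₀(B) + NF + SNR_min
= −174 + 72.9 + 10.4 + 13.8
= −76.9 dBm → −76.9 dBm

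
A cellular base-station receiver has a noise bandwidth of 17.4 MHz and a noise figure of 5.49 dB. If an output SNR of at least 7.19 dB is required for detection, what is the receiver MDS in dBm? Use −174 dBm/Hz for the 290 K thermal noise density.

Sensitivity = −174 + 10 log₁₀(B) + NF + SNR_min
= −174 + 72.41 + 5.49 + 7.19
= −88.91 dBm → −88.9 dBm

−88.9 dBm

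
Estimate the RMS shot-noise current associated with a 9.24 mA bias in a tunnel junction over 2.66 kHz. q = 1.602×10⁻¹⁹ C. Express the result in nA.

I_n = √(2qI·B)
2qI·B = 2 × 1.602×10⁻¹⁹ × 9.24×10⁻³ × 2.66×10³ = 7.87×10⁻¹⁸ A²
I_n = √(7.87×10⁻¹⁸) = 2.81×10⁻⁹ A = 2.81 nA

2.81 nA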